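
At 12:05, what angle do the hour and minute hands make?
Hour hand position: 0 x 30 + 5 x 0.5 = 2.5 degrees
Minute hand position: 5 x 6 = 30 degrees
Difference: |2.5 - 30| = 27.5 degrees
The angle between the hands is 27.5 degrees

Final answer: 27.5 degrees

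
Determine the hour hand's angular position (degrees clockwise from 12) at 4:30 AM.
The hour hand moves 30 degrees per hour and 0.5 degrees per minute.
At 4:30: (4) x 30 + 30 x 0.5 = 120 + 15 = 135 degrees

Final answer: 135 degrees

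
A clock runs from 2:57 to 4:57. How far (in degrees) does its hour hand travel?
The hour hand moves 0.5 degrees per minute.
Time elapsed: 4:57 - 2:57 = 120 minutes
Angular displacement: 120 x 0.5 = 60 degrees

Final answer: 60 degrees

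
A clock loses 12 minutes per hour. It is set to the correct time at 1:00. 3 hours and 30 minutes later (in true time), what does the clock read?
For every 60 true minutes, the faulty clock advances 60 - 12 = 48 minutes.
True elapsed: 3 hours and 30 minutes = 210 minutes.
Faulty clock advances: 210 x 48/60 = 168 minutes (drift: 42 minutes behind).
Shown time: 1:00 + 168 minutes = 3:48.

Final answer: 3:48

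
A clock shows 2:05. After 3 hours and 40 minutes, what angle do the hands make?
First find the time 3 hours and 40 minutes after 2:05.
Total minutes: 2 x 60 + 5 + 3 x 60 + 40 = 345.
345 mod 720 = 345 minutes = 5:45.
Now compute the angle at 5:45:
Hour hand: 5 x 30 + 45 x 0.5 = 172.5 degrees
Minute hand: 45 x 6 = 270 degrees
Difference: |172.5 - 270| = 97.5 degrees
The angle is 97.5 degrees

Final answer: 97.5 degrees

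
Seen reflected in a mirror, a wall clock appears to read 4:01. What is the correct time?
Reflection across the vertical (12-6) axis maps a hand at angle A degrees to (360 - A) degrees, which sends a reading of T minutes past 12:00 to (720 - T) minutes past 12:00.
Mirror reads 4:01 = 241 minutes past 12:00.
Actual time: (720 - 241) mod 720 = 479 minutes = 7:59.

Final answer: 7:59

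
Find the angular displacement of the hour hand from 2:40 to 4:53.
The hour hand moves 0.5 degrees per minute.
Time elapsed: 4:53 - 2:40 = 133 minutes
Angular displacement: 133 x 0.5 = 66.5 degrees

Final answer: 66.5 degrees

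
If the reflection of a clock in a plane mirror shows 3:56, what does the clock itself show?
Reflection across the vertical (12-6) axis maps a hand at angle A degrees to (360 - A) degrees, which sends a reading of T minutes past 12:00 to (720 - T) minutes past 12:00.
Mirror reads 3:56 = 236 minutes past 12:00.
Actual time: (720 - 236) mod 720 = 484 minutes = 8:04.

Final answer: 8:04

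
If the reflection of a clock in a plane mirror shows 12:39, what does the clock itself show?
Reflection across the vertical (12-6) axis maps a hand at angle A degrees to (360 - A) degrees, which sends a reading of T minutes past 12:00 to (720 - T) minutes past 12:00.
Mirror reads 12:39 = 39 minutes past 12:00.
Actual time: (720 - 39) mod 720 = 681 minutes = 11:21.

Final answer: 11:21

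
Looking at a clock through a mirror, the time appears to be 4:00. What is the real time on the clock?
Reflection across the vertical (12-6) axis maps a hand at angle A degrees to (360 - A) degrees, which sends a reading of T minutes past 12:00 to (720 - T) minutes past 12:00.
Mirror reads 4:00 = 240 minutes past 12:00.
Actual time: (720 - 240) mod 720 = 480 minutes = 8:00.

Final answer: 8:00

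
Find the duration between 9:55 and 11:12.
From 9:55 to 11:12:
(11 x 60 + 12) - (9 x 60 + 55) = 672 - 595 = 77 minutes
= 1 hour and 17 minutes

Final answer: 1 hour and 17 minutes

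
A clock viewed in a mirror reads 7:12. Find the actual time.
Reflection across the vertical (12-6) axis maps a hand at angle A degrees to (360 - A) degrees, which sends a reading of T minutes past 12:00 to (720 - T) minutes past 12:00.
Mirror reads 7:12 = 432 minutes past 12:00.
Actual time: (720 - 432) mod 720 = 288 minutes = 4:48.

Final answer: 4:48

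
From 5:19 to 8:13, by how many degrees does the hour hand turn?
The hour hand moves 0.5 degrees per minute.
Time elapsed: 8:13 - 5:19 = 174 minutes
Angular displacement: 174 x 0.5 = 87 degrees

Final answer: 87 degrees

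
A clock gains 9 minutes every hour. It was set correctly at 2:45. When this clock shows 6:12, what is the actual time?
For every 60 true minutes, the faulty clock advances 69 minutes, so 1 faulty-clock minute corresponds to 60/69 true minutes.
From 2:45 to 6:12 on the faulty dial is 207 minutes.
True elapsed: 207 x 60/69 = 180 minutes = 3 hours.
True time: 2:45 + 3 hours = 5:45.

Final answer: 5:45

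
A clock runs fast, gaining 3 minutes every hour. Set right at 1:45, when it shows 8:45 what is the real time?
For every 60 true minutes, the faulty clock advances 63 minutes, so 1 faulty-clock minute corresponds to 60/63 true minutes.
From 1:45 to 8:45 on the faulty dial is 420 minutes.
True elapsed: 420 x 60/63 = 400 minutes = 6 hours and 40 minutes.
True time: 1:45 + 6 hours and 40 minutes = 8:25.

Final answer: 8:25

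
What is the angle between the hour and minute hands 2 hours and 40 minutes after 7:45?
First find the time 2 hours and 40 minutes after 7:45.
Total minutes: 7 x 60 + 45 + 2 x 60 + 40 = 625.
625 mod 720 = 625 minutes = 10:25.
Now compute the angle at 10:25:
Hour hand: 10 x 30 + 25 x 0.5 = 312.5 degrees
Minute hand: 25 x 6 = 150 degrees
Difference: |312.5 - 150| = 162.5 degrees
The angle is 162.5 degrees

Final answer: 162.5 degrees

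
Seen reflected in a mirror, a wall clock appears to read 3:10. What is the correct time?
Reflection across the vertical (12-6) axis maps a hand at angle A degrees to (360 - A) degrees, which sends a reading of T minutes past 12:00 to (720 - T) minutes past 12:00.
Mirror reads 3:10 = 190 minutes past 12:00.
Actual time: (720 - 190) mod 720 = 530 minutes = 8:50.

Final answer: 8:50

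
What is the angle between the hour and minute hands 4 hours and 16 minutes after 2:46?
First find the time 4 hours and 16 minutes after 2:46.
Total minutes: 2 x 60 + 46 + 4 x 60 + 16 = 422.
422 mod 720 = 422 minutes = 7:02.
Now compute the angle at 7:02:
Hour hand: 7 x 30 + 2 x 0.5 = 211 degrees
Minute hand: 2 x 6 = 12 degrees
Difference: |211 - 12| = 199 degrees
Smaller angle: 360 - 199 = 161 degrees

Final answer: 161 degrees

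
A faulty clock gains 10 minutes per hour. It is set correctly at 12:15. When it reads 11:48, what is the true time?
For every 60 true minutes, the faulty clock advances 70 minutes, so 1 faulty-clock minute corresponds to 60/70 true minutes.
From 12:15 to 11:48 on the faulty dial is 693 minutes.
True elapsed: 693 x 60/70 = 594 minutes = 9 hours and 54 minutes.
True time: 12:15 + 9 hours and 54 minutes = 10:09.

Final answer: 10:09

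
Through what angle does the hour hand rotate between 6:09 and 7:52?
The hour hand moves 0.5 degrees per minute.
Time elapsed: 7:52 - 6:09 = 103 minutes
Angular displacement: 103 x 0.5 = 51.5 degrees

Final answer: 51.5 degrees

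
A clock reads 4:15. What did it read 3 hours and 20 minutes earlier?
Starting time: 4:15 = 255 total minutes past 12:00
Subtracting: 3 hours and 20 minutes = 200 minutes
255 - 200 = 55 minutes
= 55 minutes past 12:00 = 12:55

Final answer: 12:55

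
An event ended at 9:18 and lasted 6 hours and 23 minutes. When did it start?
Starting time: 9:18 = 558 total minutes past 12:00
Subtracting: 6 hours and 23 minutes = 383 minutes
558 - 383 = 175 minutes
= 2 hours and 55 minutes past 12:00 = 2:55

Final answer: 2:55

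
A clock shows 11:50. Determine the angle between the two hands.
Hour hand position: 11 x 30 + 50 x 0.5 = 355 degrees
Minute hand position: 50 x 6 = 300 degrees
Difference: |355 - 300| = 55 degrees
The angle between the hands is 55 degrees

Final answer: 55 degrees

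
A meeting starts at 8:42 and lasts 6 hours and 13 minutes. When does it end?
Starting time: 8:42
Adding 13 minutes to 42 minutes: 42 + 13 = 55 minutes
Adding 6 hours: 8 + 6 = 14 - 12 = 2
Final time: 2:55

Final answer: 2:55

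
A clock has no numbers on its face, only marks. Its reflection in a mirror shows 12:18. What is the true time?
Reflection across the vertical (12-6) axis maps a hand at angle A degrees to (360 - A) degrees, which sends a reading of T minutes past 12:00 to (720 - T) minutes past 12:00.
Mirror reads 12:18 = 18 minutes past 12:00.
Actual time: (720 - 18) mod 720 = 702 minutes = 11:42.

Final answer: 11:42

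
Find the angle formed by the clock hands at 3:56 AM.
Hour hand position: 3 x 30 + 56 x 0.5 = 118 degrees
Minute hand position: 56 x 6 = 336 degrees
Difference: |118 - 336| = 218 degrees
Since 218 > 180, the smaller angle is 360 - 218 = 142 degrees

Final answer: 142 degrees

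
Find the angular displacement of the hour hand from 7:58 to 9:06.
The hour hand moves 0.5 degrees per minute.
Time elapsed: 9:06 - 7:58 = 68 minutes
Angular displacement: 68 x 0.5 = 34 degrees

Final answer: 34 degrees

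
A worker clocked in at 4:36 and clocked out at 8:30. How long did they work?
From 4:36 to 8:30:
(8 x 60 + 30) - (4 x 60 + 36) = 510 - 276 = 234 minutes
= 3 hours and 54 minutes

Final answer: 3 hours and 54 minutes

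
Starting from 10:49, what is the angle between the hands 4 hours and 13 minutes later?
First find the time 4 hours and 13 minutes after 10:49.
Total minutes: 10 x 60 + 49 + 4 x 60 + 13 = 902.
902 mod 720 = 182 minutes = 3:02.
Now compute the angle at 3:02:
Hour hand: 3 x 30 + 2 x 0.5 = 91 degrees
Minute hand: 2 x 6 = 12 degrees
Difference: |91 - 12| = 79 degrees
The angle is 79 degrees

Final answer: 79 degrees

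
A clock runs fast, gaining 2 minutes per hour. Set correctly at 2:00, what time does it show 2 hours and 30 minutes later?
For every 60 true minutes, the faulty clock advances 60 + 2 = 62 minutes.
True elapsed: 2 hours and 30 minutes = 150 minutes.
Faulty clock advances: 150 x 62/60 = 155 minutes (drift: 5 minutes ahead).
Shown time: 2:00 + 155 minutes = 4:35.

Final answer: 4:35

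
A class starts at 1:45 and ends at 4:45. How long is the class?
From 1:45 to 4:45:
(4 x 60 + 45) - (1 x 60 + 45) = 285 - 105 = 180 minutes
= 3 hours

Final answer: 3 hours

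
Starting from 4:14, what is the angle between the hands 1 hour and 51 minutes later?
First find the time 1 hour and 51 minutes after 4:14.
Total minutes: 4 x 60 + 14 + 1 x 60 + 51 = 365.
365 mod 720 = 365 minutes = 6:05.
Now compute the angle at 6:05:
Hour hand: 6 x 30 + 5 x 0.5 = 182.5 degrees
Minute hand: 5 x 6 = 30 degrees
Difference: |182.5 - 30| = 152.5 degrees
The angle is 152.5 degrees

Final answer: 152.5 degrees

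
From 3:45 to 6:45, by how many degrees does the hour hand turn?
The hour hand moves 0.5 degrees per minute.
Time elapsed: 6:45 - 3:45 = 180 minutes
Angular displacement: 180 x 0.5 = 90 degrees

Final answer: 90 degrees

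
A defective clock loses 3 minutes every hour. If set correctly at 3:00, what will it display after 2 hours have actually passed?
For every 60 true minutes, the faulty clock advances 60 - 3 = 57 minutes.
True elapsed: 2 hours = 120 minutes.
Faulty clock advances: 120 x 57/60 = 114 minutes (drift: 6 minutes behind).
Shown time: 3:00 + 114 minutes = 4:54.

Final answer: 4:54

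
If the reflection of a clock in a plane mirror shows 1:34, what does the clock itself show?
Reflection across the vertical (12-6) axis maps a hand at angle A degrees to (360 - A) degrees, which sends a reading of T minutes past 12:00 to (720 - T) minutes past 12:00.
Mirror reads 1:34 = 94 minutes past 12:00.
Actual time: (720 - 94) mod 720 = 626 minutes = 10:26.

Final answer: 10:26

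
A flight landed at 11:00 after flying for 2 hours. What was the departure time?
Starting time: 11:00 = 660 total minutes past 12:00
Subtracting: 2 hours = 120 minutes
660 - 120 = 540 minutes
= 9 hours past 12:00 = 9:00

Final answer: 9:00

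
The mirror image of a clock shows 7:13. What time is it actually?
Reflection across the vertical (12-6) axis maps a hand at angle A degrees to (360 - A) degrees, which sends a reading of T minutes past 12:00 to (720 - T) minutes past 12:00.
Mirror reads 7:13 = 433 minutes past 12:00.
Actual time: (720 - 433) mod 720 = 287 minutes = 4:47.

Final answer: 4:47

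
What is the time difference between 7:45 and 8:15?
From 7:45 to 8:15:
(8 x 60 + 15) - (7 x 60 + 45) = 495 - 465 = 30 minutes
= 30 minutes

Final answer: 30 minutes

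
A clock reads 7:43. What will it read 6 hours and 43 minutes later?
Starting time: 7:43
Adding 43 minutes to 43 minutes: 43 + 43 = 86 minutes = 1 hour and 26 minutes
Adding 6 hours: 7 + 6 + 1 (carry) = 14 - 12 = 2
Final time: 2:26

Final answer: 2:26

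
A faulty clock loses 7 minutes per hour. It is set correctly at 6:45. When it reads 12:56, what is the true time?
For every 60 true minutes, the faulty clock advances 53 minutes, so 1 faulty-clock minute corresponds to 60/53 true minutes.
From 6:45 to 12:56 on the faulty dial is 371 minutes.
True elapsed: 371 x 60/53 = 420 minutes = 7 hours.
True time: 6:45 + 7 hours = 1:45.

Final answer: 1:45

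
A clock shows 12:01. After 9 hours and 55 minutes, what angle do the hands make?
First find the time 9 hours and 55 minutes after 12:01.
Total minutes: 12 x 60 + 1 + 9 x 60 + 55 = 1316.
1316 mod 720 = 596 minutes = 9:56.
Now compute the angle at 9:56:
Hour hand: 9 x 30 + 56 x 0.5 = 298 degrees
Minute hand: 56 x 6 = 336 degrees
Difference: |298 - 336| = 38 degrees
The angle is 38 degrees

Final answer: 38 degrees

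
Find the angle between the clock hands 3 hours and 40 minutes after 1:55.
First find the time 3 hours and 40 minutes after 1:55.
Total minutes: 1 x 60 + 55 + 3 x 60 + 40 = 335.
335 mod 720 = 335 minutes = 5:35.
Now compute the angle at 5:35:
Hour hand: 5 x 30 + 35 x 0.5 = 167.5 degrees
Minute hand: 35 x 6 = 210 degrees
Difference: |167.5 - 210| = 42.5 degrees
The angle is 42.5 degrees

Final answer: 42.5 degrees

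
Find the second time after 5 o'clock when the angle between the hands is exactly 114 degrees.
At t minutes past 5:00, the hour hand is at 30 x 5 + 0.5t degrees and the minute hand is at 6t degrees.
The smaller angle between them is 114 degrees when |30H - 5.5t| = 114 or |30H - 5.5t| = 246.
With H = 5, solve 30 x 5 - 5.5t = +/- target for each target:
  t = (30 x 5 - 114) / 5.5 = 6.55
  t = (30 x 5 + 114) / 5.5 = 48
  t = (30 x 5 - 246) / 5.5 = -17.45 (outside (0, 60))
  t = (30 x 5 + 246) / 5.5 = 72 (outside (0, 60))
Valid solutions in (0, 60): {6.55, 48} minutes.
The second occurrence is t = 48 minutes.
The hands form a 114-degree angle at 48 minutes past 5:00.

Final answer: 48 minutes past 5:00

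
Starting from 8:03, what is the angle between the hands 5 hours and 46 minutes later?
First find the time 5 hours and 46 minutes after 8:03.
Total minutes: 8 x 60 + 3 + 5 x 60 + 46 = 829.
829 mod 720 = 109 minutes = 1:49.
Now compute the angle at 1:49:
Hour hand: 1 x 30 + 49 x 0.5 = 54.5 degrees
Minute hand: 49 x 6 = 294 degrees
Difference: |54.5 - 294| = 239.5 degrees
Smaller angle: 360 - 239.5 = 120.5 degrees

Final answer: 120.5 degrees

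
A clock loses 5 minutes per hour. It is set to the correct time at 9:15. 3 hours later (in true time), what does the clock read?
For every 60 true minutes, the faulty clock advances 60 - 5 = 55 minutes.
True elapsed: 3 hours = 180 minutes.
Faulty clock advances: 180 x 55/60 = 165 minutes (drift: 15 minutes behind).
Shown time: 9:15 + 165 minutes = 12:00.

Final answer: 12:00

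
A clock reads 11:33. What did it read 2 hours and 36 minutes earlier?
Starting time: 11:33 = 693 total minutes past 12:00
Subtracting: 2 hours and 36 minutes = 156 minutes
693 - 156 = 537 minutes
= 8 hours and 57 minutes past 12:00 = 8:57

Final answer: 8:57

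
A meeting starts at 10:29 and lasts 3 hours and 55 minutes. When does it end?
Starting time: 10:29
Adding 55 minutes to 29 minutes: 29 + 55 = 84 minutes = 1 hour and 24 minutes
Adding 3 hours: 10 + 3 + 1 (carry) = 14 - 12 = 2
Final time: 2:24

Final answer: 2:24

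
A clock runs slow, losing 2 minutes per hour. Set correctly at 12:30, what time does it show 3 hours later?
For every 60 true minutes, the faulty clock advances 60 - 2 = 58 minutes.
True elapsed: 3 hours = 180 minutes.
Faulty clock advances: 180 x 58/60 = 174 minutes (drift: 6 minutes behind).
Shown time: 12:30 + 174 minutes = 3:24.

Final answer: 3:24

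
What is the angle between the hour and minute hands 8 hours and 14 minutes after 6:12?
First find the time 8 hours and 14 minutes after 6:12.
Total minutes: 6 x 60 + 12 + 8 x 60 + 14 = 866.
866 mod 720 = 146 minutes = 2:26.
Now compute the angle at 2:26:
Hour hand: 2 x 30 + 26 x 0.5 = 73 degrees
Minute hand: 26 x 6 = 156 degrees
Difference: |73 - 156| = 83 degrees
The angle is 83 degrees

Final answer: 83 degrees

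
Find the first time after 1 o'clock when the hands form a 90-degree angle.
At t minutes past 1:00, the hour hand is at 30 x 1 + 0.5t degrees and the minute hand is at 6t degrees.
The smaller angle between them is 90 degrees when |30H - 5.5t| = 90 or |30H - 5.5t| = 270.
With H = 1, solve 30 x 1 - 5.5t = +/- target for each target:
  t = (30 x 1 - 90) / 5.5 = -10.91 (outside (0, 60))
  t = (30 x 1 + 90) / 5.5 = 21.82
  t = (30 x 1 - 270) / 5.5 = -43.64 (outside (0, 60))
  t = (30 x 1 + 270) / 5.5 = 54.55
Valid solutions in (0, 60): {21.82, 54.55} minutes.
First occurrence: t = 21.82 minutes.
The hands are at right angles at 21.82 minutes past 1:00.

Final answer: 21.82 minutes past 1:00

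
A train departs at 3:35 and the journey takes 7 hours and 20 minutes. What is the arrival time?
Starting time: 3:35
Adding 20 minutes to 35 minutes: 35 + 20 = 55 minutes
Adding 7 hours: 3 + 7 = 10
Final time: 10:55

Final answer: 10:55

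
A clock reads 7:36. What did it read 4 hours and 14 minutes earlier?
Starting time: 7:36 = 456 total minutes past 12:00
Subtracting: 4 hours and 14 minutes = 254 minutes
456 - 254 = 202 minutes
= 3 hours and 22 minutes past 12:00 = 3:22

Final answer: 3:22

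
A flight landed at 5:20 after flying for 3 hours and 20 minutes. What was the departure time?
Starting time: 5:20 = 320 total minutes past 12:00
Subtracting: 3 hours and 20 minutes = 200 minutes
320 - 200 = 120 minutes
= 2 hours past 12:00 = 2:00

Final answer: 2:00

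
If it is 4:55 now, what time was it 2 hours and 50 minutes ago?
Starting time: 4:55 = 295 total minutes past 12:00
Subtracting: 2 hours and 50 minutes = 170 minutes
295 - 170 = 125 minutes
= 2 hours and 5 minutes past 12:00 = 2:05

Final answer: 2:05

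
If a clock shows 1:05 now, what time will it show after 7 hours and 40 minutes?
Starting time: 1:05
Adding 40 minutes to 5 minutes: 5 + 40 = 45 minutes
Adding 7 hours: 1 + 7 = 8
Final time: 8:45

Final answer: 8:45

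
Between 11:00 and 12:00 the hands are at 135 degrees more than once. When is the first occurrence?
At t minutes past 11:00, the hour hand is at 30 x 11 + 0.5t degrees and the minute hand is at 6t degrees.
The smaller angle between them is 135 degrees when |30H - 5.5t| = 135 or |30H - 5.5t| = 225.
With H = 11, solve 30 x 11 - 5.5t = +/- target for each target:
  t = (30 x 11 - 135) / 5.5 = 35.45
  t = (30 x 11 + 135) / 5.5 = 84.55 (outside (0, 60))
  t = (30 x 11 - 225) / 5.5 = 19.09
  t = (30 x 11 + 225) / 5.5 = 100.91 (outside (0, 60))
Valid solutions in (0, 60): {19.09, 35.45} minutes.
The first occurrence is t = 19.09 minutes.
The hands form a 135-degree angle at 19.09 minutes past 11:00.

Final answer: 19.09 minutes past 11:00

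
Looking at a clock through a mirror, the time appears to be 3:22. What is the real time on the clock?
Reflection across the vertical (12-6) axis maps a hand at angle A degrees to (360 - A) degrees, which sends a reading of T minutes past 12:00 to (720 - T) minutes past 12:00.
Mirror reads 3:22 = 202 minutes past 12:00.
Actual time: (720 - 202) mod 720 = 518 minutes = 8:38.

Final answer: 8:38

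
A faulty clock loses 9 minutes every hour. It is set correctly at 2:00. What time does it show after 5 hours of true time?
For every 60 true minutes, the faulty clock advances 60 - 9 = 51 minutes.
True elapsed: 5 hours = 300 minutes.
Faulty clock advances: 300 x 51/60 = 255 minutes (drift: 45 minutes behind).
Shown time: 2:00 + 255 minutes = 6:15.

Final answer: 6:15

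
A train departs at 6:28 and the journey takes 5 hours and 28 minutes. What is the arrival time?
Starting time: 6:28
Adding 28 minutes to 28 minutes: 28 + 28 = 56 minutes
Adding 5 hours: 6 + 5 = 11
Final time: 11:56

Final answer: 11:56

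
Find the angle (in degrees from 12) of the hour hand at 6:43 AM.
The hour hand moves 30 degrees per hour and 0.5 degrees per minute.
At 6:43: (6) x 30 + 43 x 0.5 = 180 + 21.5 = 201.5 degrees

Final answer: 201.5 degrees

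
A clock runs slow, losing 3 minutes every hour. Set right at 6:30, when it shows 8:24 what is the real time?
For every 60 true minutes, the faulty clock advances 57 minutes, so 1 faulty-clock minute corresponds to 60/57 true minutes.
From 6:30 to 8:24 on the faulty dial is 114 minutes.
True elapsed: 114 x 60/57 = 120 minutes = 2 hours.
True time: 6:30 + 2 hours = 8:30.

Final answer: 8:30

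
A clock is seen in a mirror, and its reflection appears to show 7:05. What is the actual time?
Reflection across the vertical (12-6) axis maps a hand at angle A degrees to (360 - A) degrees, which sends a reading of T minutes past 12:00 to (720 - T) minutes past 12:00.
Mirror reads 7:05 = 425 minutes past 12:00.
Actual time: (720 - 425) mod 720 = 295 minutes = 4:55.

Final answer: 4:55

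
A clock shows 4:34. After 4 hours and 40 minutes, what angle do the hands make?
First find the time 4 hours and 40 minutes after 4:34.
Total minutes: 4 x 60 + 34 + 4 x 60 + 40 = 554.
554 mod 720 = 554 minutes = 9:14.
Now compute the angle at 9:14:
Hour hand: 9 x 30 + 14 x 0.5 = 277 degrees
Minute hand: 14 x 6 = 84 degrees
Difference: |277 - 84| = 193 degrees
Smaller angle: 360 - 193 = 167 degrees

Final answer: 167 degrees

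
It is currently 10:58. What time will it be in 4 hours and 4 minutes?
Starting time: 10:58
Adding 4 minutes to 58 minutes: 58 + 4 = 62 minutes = 1 hour and 2 minutes
Adding 4 hours: 10 + 4 + 1 (carry) = 15 - 12 = 3
Final time: 3:02

Final answer: 3:02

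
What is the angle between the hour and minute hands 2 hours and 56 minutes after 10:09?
First find the time 2 hours and 56 minutes after 10:09.
Total minutes: 10 x 60 + 9 + 2 x 60 + 56 = 785.
785 mod 720 = 65 minutes = 1:05.
Now compute the angle at 1:05:
Hour hand: 1 x 30 + 5 x 0.5 = 32.5 degrees
Minute hand: 5 x 6 = 30 degrees
Difference: |32.5 - 30| = 2.5 degrees
The angle is 2.5 degrees

Final answer: 2.5 degrees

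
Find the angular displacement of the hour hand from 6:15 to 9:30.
The hour hand moves 0.5 degrees per minute.
Time elapsed: 9:30 - 6:15 = 195 minutes
Angular displacement: 195 x 0.5 = 97.5 degrees

Final answer: 97.5 degrees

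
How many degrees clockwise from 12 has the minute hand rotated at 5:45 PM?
The minute hand moves 6 degrees per minute.
At 5:45: 45 x 6 = 270 degrees

Final answer: 270 degrees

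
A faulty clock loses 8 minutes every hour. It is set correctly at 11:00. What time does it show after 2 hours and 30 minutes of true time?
For every 60 true minutes, the faulty clock advances 60 - 8 = 52 minutes.
True elapsed: 2 hours and 30 minutes = 150 minutes.
Faulty clock advances: 150 x 52/60 = 130 minutes (drift: 20 minutes behind).
Shown time: 11:00 + 130 minutes = 1:10.

Final answer: 1:10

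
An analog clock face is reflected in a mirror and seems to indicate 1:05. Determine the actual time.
Reflection across the vertical (12-6) axis maps a hand at angle A degrees to (360 - A) degrees, which sends a reading of T minutes past 12:00 to (720 - T) minutes past 12:00.
Mirror reads 1:05 = 65 minutes past 12:00.
Actual time: (720 - 65) mod 720 = 655 minutes = 10:55.

Final answer: 10:55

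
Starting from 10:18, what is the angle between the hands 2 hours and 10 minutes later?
First find the time 2 hours and 10 minutes after 10:18.
Total minutes: 10 x 60 + 18 + 2 x 60 + 10 = 748.
748 mod 720 = 28 minutes = 12:28.
Now compute the angle at 12:28:
Hour hand: 0 x 30 + 28 x 0.5 = 14 degrees
Minute hand: 28 x 6 = 168 degrees
Difference: |14 - 168| = 154 degrees
The angle is 154 degrees

Final answer: 154 degrees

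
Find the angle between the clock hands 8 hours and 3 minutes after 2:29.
First find the time 8 hours and 3 minutes after 2:29.
Total minutes: 2 x 60 + 29 + 8 x 60 + 3 = 632.
632 mod 720 = 632 minutes = 10:32.
Now compute the angle at 10:32:
Hour hand: 10 x 30 + 32 x 0.5 = 316 degrees
Minute hand: 32 x 6 = 192 degrees
Difference: |316 - 192| = 124 degrees
The angle is 124 degrees

Final answer: 124 degrees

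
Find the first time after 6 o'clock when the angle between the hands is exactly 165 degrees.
At t minutes past 6:00, the hour hand is at 30 x 6 + 0.5t degrees and the minute hand is at 6t degrees.
The smaller angle between them is 165 degrees when |30H - 5.5t| = 165 or |30H - 5.5t| = 195.
With H = 6, solve 30 x 6 - 5.5t = +/- target for each target:
  t = (30 x 6 - 165) / 5.5 = 2.73
  t = (30 x 6 + 165) / 5.5 = 62.73 (outside (0, 60))
  t = (30 x 6 - 195) / 5.5 = -2.73 (outside (0, 60))
  t = (30 x 6 + 195) / 5.5 = 68.18 (outside (0, 60))
Valid solutions in (0, 60): {2.73} minutes.
The first occurrence is t = 2.73 minutes.
The hands form a 165-degree angle at 2.73 minutes past 6:00.

Final answer: 2.73 minutes past 6:00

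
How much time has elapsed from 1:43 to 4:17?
From 1:43 to 4:17:
(4 x 60 + 17) - (1 x 60 + 43) = 257 - 103 = 154 minutes
= 2 hours and 34 minutes

Final answer: 2 hours and 34 minutes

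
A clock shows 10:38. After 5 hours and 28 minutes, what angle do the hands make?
First find the time 5 hours and 28 minutes after 10:38.
Total minutes: 10 x 60 + 38 + 5 x 60 + 28 = 966.
966 mod 720 = 246 minutes = 4:06.
Now compute the angle at 4:06:
Hour hand: 4 x 30 + 6 x 0.5 = 123 degrees
Minute hand: 6 x 6 = 36 degrees
Difference: |123 - 36| = 87 degrees
The angle is 87 degrees

Final answer: 87 degrees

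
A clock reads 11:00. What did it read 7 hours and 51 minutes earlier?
Starting time: 11:00 = 660 total minutes past 12:00
Subtracting: 7 hours and 51 minutes = 471 minutes
660 - 471 = 189 minutes
= 3 hours and 9 minutes past 12:00 = 3:09

Final answer: 3:09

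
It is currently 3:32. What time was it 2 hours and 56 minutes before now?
Starting time: 3:32 = 212 total minutes past 12:00
Subtracting: 2 hours and 56 minutes = 176 minutes
212 - 176 = 36 minutes
= 36 minutes past 12:00 = 12:36

Final answer: 12:36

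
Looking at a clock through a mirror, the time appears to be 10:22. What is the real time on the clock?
Reflection across the vertical (12-6) axis maps a hand at angle A degrees to (360 - A) degrees, which sends a reading of T minutes past 12:00 to (720 - T) minutes past 12:00.
Mirror reads 10:22 = 622 minutes past 12:00.
Actual time: (720 - 622) mod 720 = 98 minutes = 1:38.

Final answer: 1:38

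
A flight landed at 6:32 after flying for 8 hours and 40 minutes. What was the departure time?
Starting time: 6:32 = 392 total minutes past 12:00
Subtracting: 8 hours and 40 minutes = 520 minutes
392 - 520 = -128 (negative, add 12 hours = 720) = 592 minutes
= 9 hours and 52 minutes past 12:00 = 9:52

Final answer: 9:52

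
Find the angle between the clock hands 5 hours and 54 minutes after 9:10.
First find the time 5 hours and 54 minutes after 9:10.
Total minutes: 9 x 60 + 10 + 5 x 60 + 54 = 904.
904 mod 720 = 184 minutes = 3:04.
Now compute the angle at 3:04:
Hour hand: 3 x 30 + 4 x 0.5 = 92 degrees
Minute hand: 4 x 6 = 24 degrees
Difference: |92 - 24| = 68 degrees
The angle is 68 degrees

Final answer: 68 degrees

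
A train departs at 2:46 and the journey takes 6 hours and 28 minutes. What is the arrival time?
Starting time: 2:46
Adding 28 minutes to 46 minutes: 46 + 28 = 74 minutes = 1 hour and 14 minutes
Adding 6 hours: 2 + 6 + 1 (carry) = 9
Final time: 9:14

Final answer: 9:14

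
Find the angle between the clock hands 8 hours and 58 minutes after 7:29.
First find the time 8 hours and 58 minutes after 7:29.
Total minutes: 7 x 60 + 29 + 8 x 60 + 58 = 987.
987 mod 720 = 267 minutes = 4:27.
Now compute the angle at 4:27:
Hour hand: 4 x 30 + 27 x 0.5 = 133.5 degrees
Minute hand: 27 x 6 = 162 degrees
Difference: |133.5 - 162| = 28.5 degrees
The angle is 28.5 degrees

Final answer: 28.5 degrees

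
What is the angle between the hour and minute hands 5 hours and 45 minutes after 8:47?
First find the time 5 hours and 45 minutes after 8:47.
Total minutes: 8 x 60 + 47 + 5 x 60 + 45 = 872.
872 mod 720 = 152 minutes = 2:32.
Now compute the angle at 2:32:
Hour hand: 2 x 30 + 32 x 0.5 = 76 degrees
Minute hand: 32 x 6 = 192 degrees
Difference: |76 - 192| = 116 degrees
The angle is 116 degrees

Final answer: 116 degrees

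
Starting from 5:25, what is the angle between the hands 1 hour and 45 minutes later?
First find the time 1 hour and 45 minutes after 5:25.
Total minutes: 5 x 60 + 25 + 1 x 60 + 45 = 430.
430 mod 720 = 430 minutes = 7:10.
Now compute the angle at 7:10:
Hour hand: 7 x 30 + 10 x 0.5 = 215 degrees
Minute hand: 10 x 6 = 60 degrees
Difference: |215 - 60| = 155 degrees
The angle is 155 degrees

Final answer: 155 degrees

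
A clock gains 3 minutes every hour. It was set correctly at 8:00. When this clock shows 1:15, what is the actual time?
For every 60 true minutes, the faulty clock advances 63 minutes, so 1 faulty-clock minute corresponds to 60/63 true minutes.
From 8:00 to 1:15 on the faulty dial is 315 minutes.
True elapsed: 315 x 60/63 = 300 minutes = 5 hours.
True time: 8:00 + 5 hours = 1:00.

Final answer: 1:00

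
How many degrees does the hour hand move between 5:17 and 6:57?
The hour hand moves 0.5 degrees per minute.
Time elapsed: 6:57 - 5:17 = 100 minutes
Angular displacement: 100 x 0.5 = 50 degrees

Final answer: 50 degrees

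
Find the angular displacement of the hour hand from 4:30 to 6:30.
The hour hand moves 0.5 degrees per minute.
Time elapsed: 6:30 - 4:30 = 120 minutes
Angular displacement: 120 x 0.5 = 60 degrees

Final answer: 60 degrees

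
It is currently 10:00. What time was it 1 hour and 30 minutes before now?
Starting time: 10:00 = 600 total minutes past 12:00
Subtracting: 1 hour and 30 minutes = 90 minutes
600 - 90 = 510 minutes
= 8 hours and 30 minutes past 12:00 = 8:30

Final answer: 8:30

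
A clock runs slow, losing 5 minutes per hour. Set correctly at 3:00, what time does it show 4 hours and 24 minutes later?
For every 60 true minutes, the faulty clock advances 60 - 5 = 55 minutes.
True elapsed: 4 hours and 24 minutes = 264 minutes.
Faulty clock advances: 264 x 55/60 = 242 minutes (drift: 22 minutes behind).
Shown time: 3:00 + 242 minutes = 7:02.

Final answer: 7:02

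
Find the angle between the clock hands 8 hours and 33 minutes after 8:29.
First find the time 8 hours and 33 minutes after 8:29.
Total minutes: 8 x 60 + 29 + 8 x 60 + 33 = 1022.
1022 mod 720 = 302 minutes = 5:02.
Now compute the angle at 5:02:
Hour hand: 5 x 30 + 2 x 0.5 = 151 degrees
Minute hand: 2 x 6 = 12 degrees
Difference: |151 - 12| = 139 degrees
The angle is 139 degrees

Final answer: 139 degrees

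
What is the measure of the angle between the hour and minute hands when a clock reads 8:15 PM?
Hour hand position: 8 x 30 + 15 x 0.5 = 247.5 degrees
Minute hand position: 15 x 6 = 90 degrees
Difference: |247.5 - 90| = 157.5 degrees
The angle between the hands is 157.5 degrees

Final answer: 157.5 degrees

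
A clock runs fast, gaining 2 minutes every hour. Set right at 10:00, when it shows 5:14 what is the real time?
For every 60 true minutes, the faulty clock advances 62 minutes, so 1 faulty-clock minute corresponds to 60/62 true minutes.
From 10:00 to 5:14 on the faulty dial is 434 minutes.
True elapsed: 434 x 60/62 = 420 minutes = 7 hours.
True time: 10:00 + 7 hours = 5:00.

Final answer: 5:00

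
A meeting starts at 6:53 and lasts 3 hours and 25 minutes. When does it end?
Starting time: 6:53
Adding 25 minutes to 53 minutes: 53 + 25 = 78 minutes = 1 hour and 18 minutes
Adding 3 hours: 6 + 3 + 1 (carry) = 10
Final time: 10:18

Final answer: 10:18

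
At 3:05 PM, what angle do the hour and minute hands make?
Hour hand position: 3 x 30 + 5 x 0.5 = 92.5 degrees
Minute hand position: 5 x 6 = 30 degrees
Difference: |92.5 - 30| = 62.5 degrees
The angle between the hands is 62.5 degrees

Final answer: 62.5 degrees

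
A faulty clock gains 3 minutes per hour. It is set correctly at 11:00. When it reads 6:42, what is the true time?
For every 60 true minutes, the faulty clock advances 63 minutes, so 1 faulty-clock minute corresponds to 60/63 true minutes.
From 11:00 to 6:42 on the faulty dial is 462 minutes.
True elapsed: 462 x 60/63 = 440 minutes = 7 hours and 20 minutes.
True time: 11:00 + 7 hours and 20 minutes = 6:20.

Final answer: 6:20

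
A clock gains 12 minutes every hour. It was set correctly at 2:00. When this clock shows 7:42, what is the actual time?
For every 60 true minutes, the faulty clock advances 72 minutes, so 1 faulty-clock minute corresponds to 60/72 true minutes.
From 2:00 to 7:42 on the faulty dial is 342 minutes.
True elapsed: 342 x 60/72 = 285 minutes = 4 hours and 45 minutes.
True time: 2:00 + 4 hours and 45 minutes = 6:45.

Final answer: 6:45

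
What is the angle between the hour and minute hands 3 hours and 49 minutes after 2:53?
First find the time 3 hours and 49 minutes after 2:53.
Total minutes: 2 x 60 + 53 + 3 x 60 + 49 = 402.
402 mod 720 = 402 minutes = 6:42.
Now compute the angle at 6:42:
Hour hand: 6 x 30 + 42 x 0.5 = 201 degrees
Minute hand: 42 x 6 = 252 degrees
Difference: |201 - 252| = 51 degrees
The angle is 51 degrees

Final answer: 51 degrees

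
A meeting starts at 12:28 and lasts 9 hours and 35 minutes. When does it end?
Starting time: 12:28
Adding 35 minutes to 28 minutes: 28 + 35 = 63 minutes = 1 hour and 3 minutes
Adding 9 hours: 12 + 9 + 1 (carry) = 22 - 12 = 10
Final time: 10:03

Final answer: 10:03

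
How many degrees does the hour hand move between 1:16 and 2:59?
The hour hand moves 0.5 degrees per minute.
Time elapsed: 2:59 - 1:16 = 103 minutes
Angular displacement: 103 x 0.5 = 51.5 degrees

Final answer: 51.5 degrees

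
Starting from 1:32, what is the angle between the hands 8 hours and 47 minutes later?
First find the time 8 hours and 47 minutes after 1:32.
Total minutes: 1 x 60 + 32 + 8 x 60 + 47 = 619.
619 mod 720 = 619 minutes = 10:19.
Now compute the angle at 10:19:
Hour hand: 10 x 30 + 19 x 0.5 = 309.5 degrees
Minute hand: 19 x 6 = 114 degrees
Difference: |309.5 - 114| = 195.5 degrees
Smaller angle: 360 - 195.5 = 164.5 degrees

Final answer: 164.5 degrees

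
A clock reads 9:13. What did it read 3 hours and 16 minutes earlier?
Starting time: 9:13 = 553 total minutes past 12:00
Subtracting: 3 hours and 16 minutes = 196 minutes
553 - 196 = 357 minutes
= 5 hours and 57 minutes past 12:00 = 5:57

Final answer: 5:57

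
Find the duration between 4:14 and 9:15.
From 4:14 to 9:15:
(9 x 60 + 15) - (4 x 60 + 14) = 555 - 254 = 301 minutes
= 5 hours and 1 minute

Final answer: 5 hours and 1 minute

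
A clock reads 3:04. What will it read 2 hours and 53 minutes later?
Starting time: 3:04
Adding 53 minutes to 4 minutes: 4 + 53 = 57 minutes
Adding 2 hours: 3 + 2 = 5
Final time: 5:57

Final answer: 5:57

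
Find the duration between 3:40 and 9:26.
From 3:40 to 9:26:
(9 x 60 + 26) - (3 x 60 + 40) = 566 - 220 = 346 minutes
= 5 hours and 46 minutes

Final answer: 5 hours and 46 minutes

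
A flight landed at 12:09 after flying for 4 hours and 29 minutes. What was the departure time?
Starting time: 12:09 = 9 total minutes past 12:00
Subtracting: 4 hours and 29 minutes = 269 minutes
9 - 269 = -260 (negative, add 12 hours = 720) = 460 minutes
= 7 hours and 40 minutes past 12:00 = 7:40

Final answer: 7:40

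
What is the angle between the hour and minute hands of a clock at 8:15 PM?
Hour hand position: 8 x 30 + 15 x 0.5 = 247.5 degrees
Minute hand position: 15 x 6 = 90 degrees
Difference: |247.5 - 90| = 157.5 degrees
The angle between the hands is 157.5 degrees

Final answer: 157.5 degrees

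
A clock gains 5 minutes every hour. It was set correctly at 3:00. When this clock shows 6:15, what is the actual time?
For every 60 true minutes, the faulty clock advances 65 minutes, so 1 faulty-clock minute corresponds to 60/65 true minutes.
From 3:00 to 6:15 on the faulty dial is 195 minutes.
True elapsed: 195 x 60/65 = 180 minutes = 3 hours.
True time: 3:00 + 3 hours = 6:00.

Final answer: 6:00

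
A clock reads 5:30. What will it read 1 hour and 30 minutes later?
Starting time: 5:30
Adding 30 minutes to 30 minutes: 30 + 30 = 60 minutes = 1 hour
Adding 1 hour: 5 + 1 + 1 (carry) = 7
Final time: 7:00

Final answer: 7:00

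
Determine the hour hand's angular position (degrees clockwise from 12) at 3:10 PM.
The hour hand moves 30 degrees per hour and 0.5 degrees per minute.
At 3:10: (3) x 30 + 10 x 0.5 = 90 + 5 = 95 degrees

Final answer: 95 degrees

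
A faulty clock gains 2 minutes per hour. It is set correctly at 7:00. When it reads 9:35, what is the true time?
For every 60 true minutes, the faulty clock advances 62 minutes, so 1 faulty-clock minute corresponds to 60/62 true minutes.
From 7:00 to 9:35 on the faulty dial is 155 minutes.
True elapsed: 155 x 60/62 = 150 minutes = 2 hours and 30 minutes.
True time: 7:00 + 2 hours and 30 minutes = 9:30.

Final answer: 9:30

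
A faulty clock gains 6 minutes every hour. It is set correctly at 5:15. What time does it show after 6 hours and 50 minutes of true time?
For every 60 true minutes, the faulty clock advances 60 + 6 = 66 minutes.
True elapsed: 6 hours and 50 minutes = 410 minutes.
Faulty clock advances: 410 x 66/60 = 451 minutes (drift: 41 minutes ahead).
Shown time: 5:15 + 451 minutes = 12:46.

Final answer: 12:46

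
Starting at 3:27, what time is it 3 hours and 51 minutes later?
Starting time: 3:27
Adding 51 minutes to 27 minutes: 27 + 51 = 78 minutes = 1 hour and 18 minutes
Adding 3 hours: 3 + 3 + 1 (carry) = 7
Final time: 7:18

Final answer: 7:18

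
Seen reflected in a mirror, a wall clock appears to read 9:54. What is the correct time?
Reflection across the vertical (12-6) axis maps a hand at angle A degrees to (360 - A) degrees, which sends a reading of T minutes past 12:00 to (720 - T) minutes past 12:00.
Mirror reads 9:54 = 594 minutes past 12:00.
Actual time: (720 - 594) mod 720 = 126 minutes = 2:06.

Final answer: 2:06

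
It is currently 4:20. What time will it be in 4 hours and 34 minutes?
Starting time: 4:20
Adding 34 minutes to 20 minutes: 20 + 34 = 54 minutes
Adding 4 hours: 4 + 4 = 8
Final time: 8:54

Final answer: 8:54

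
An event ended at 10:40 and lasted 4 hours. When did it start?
Starting time: 10:40 = 640 total minutes past 12:00
Subtracting: 4 hours = 240 minutes
640 - 240 = 400 minutes
= 6 hours and 40 minutes past 12:00 = 6:40

Final answer: 6:40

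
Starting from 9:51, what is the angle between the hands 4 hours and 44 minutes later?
First find the time 4 hours and 44 minutes after 9:51.
Total minutes: 9 x 60 + 51 + 4 x 60 + 44 = 875.
875 mod 720 = 155 minutes = 2:35.
Now compute the angle at 2:35:
Hour hand: 2 x 30 + 35 x 0.5 = 77.5 degrees
Minute hand: 35 x 6 = 210 degrees
Difference: |77.5 - 210| = 132.5 degrees
The angle is 132.5 degrees

Final answer: 132.5 degrees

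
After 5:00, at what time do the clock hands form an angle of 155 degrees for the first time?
At t minutes past 5:00, the hour hand is at 30 x 5 + 0.5t degrees and the minute hand is at 6t degrees.
The smaller angle between them is 155 degrees when |30H - 5.5t| = 155 or |30H - 5.5t| = 205.
With H = 5, solve 30 x 5 - 5.5t = +/- target for each target:
  t = (30 x 5 - 155) / 5.5 = -0.91 (outside (0, 60))
  t = (30 x 5 + 155) / 5.5 = 55.45
  t = (30 x 5 - 205) / 5.5 = -10 (outside (0, 60))
  t = (30 x 5 + 205) / 5.5 = 64.55 (outside (0, 60))
Valid solutions in (0, 60): {55.45} minutes.
The first occurrence is t = 55.45 minutes.
The hands form a 155-degree angle at 55.45 minutes past 5:00.

Final answer: 55.45 minutes past 5:00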